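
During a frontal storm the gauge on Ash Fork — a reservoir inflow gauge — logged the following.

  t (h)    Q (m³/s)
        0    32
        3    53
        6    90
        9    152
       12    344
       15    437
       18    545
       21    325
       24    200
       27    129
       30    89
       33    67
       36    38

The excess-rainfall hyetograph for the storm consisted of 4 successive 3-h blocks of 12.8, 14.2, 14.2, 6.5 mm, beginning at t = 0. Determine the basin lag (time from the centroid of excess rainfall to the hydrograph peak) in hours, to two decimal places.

Centroid of excess rainfall: t_c = Σ P_i·t̄_i / ΣP_i = 5.4057 h (block centres at 1.5, 4.5, 7.5, 10.5 h).
Hydrograph peak occurs at t = 18 h, so basin lag t_L = 18 − 5.4057 = 12.59 h.

t_L ≈ 12.59 h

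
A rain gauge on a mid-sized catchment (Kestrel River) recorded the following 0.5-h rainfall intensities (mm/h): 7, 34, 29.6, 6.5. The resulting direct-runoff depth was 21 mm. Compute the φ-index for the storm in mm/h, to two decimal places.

φ ≈ 10.80 mm/h

Only the 2 blocks with intensity above φ contribute runoff: 34, 29.6 mm/h.
Σ(I−φ)·Δt = d  ⇒  (34+29.6 − 2φ)·0.5 = 21
φ = (63.60 − 21/0.5) / 2 = 10.80 mm/h.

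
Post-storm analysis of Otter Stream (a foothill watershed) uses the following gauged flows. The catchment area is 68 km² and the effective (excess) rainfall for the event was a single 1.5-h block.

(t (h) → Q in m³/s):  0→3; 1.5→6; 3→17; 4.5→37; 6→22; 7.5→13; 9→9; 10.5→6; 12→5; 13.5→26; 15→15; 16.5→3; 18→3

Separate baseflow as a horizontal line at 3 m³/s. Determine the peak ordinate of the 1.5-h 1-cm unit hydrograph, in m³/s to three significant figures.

U_p ≈ 34.0 m³/s

Direct runoff: 0.0, 3.0, 14.0, 34.0, 19.0, 10.0, 6.0, 3.0, 2.0, 23.0, 12.0, 0.0, 0.0 m³/s; ΣQ_DR = 126.0 m³/s, peak = 34.0 m³/s.
Runoff depth d = ΣQ_DR·Δt / A = 126.0 × 5400 / (68 km²) = 10.01 mm.
The 1-cm UH is the DRH scaled by (10 mm)/d, so U_p = 34.0 × 10/10.01 = 34.0 m³/s.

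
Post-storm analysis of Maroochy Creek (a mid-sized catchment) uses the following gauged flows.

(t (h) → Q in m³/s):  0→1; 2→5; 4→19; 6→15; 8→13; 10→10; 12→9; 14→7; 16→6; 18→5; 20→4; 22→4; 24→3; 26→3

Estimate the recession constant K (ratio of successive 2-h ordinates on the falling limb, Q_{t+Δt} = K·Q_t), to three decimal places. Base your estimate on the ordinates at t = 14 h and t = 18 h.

Using the recession-limb readings at t = 14 h and t = 18 h: Q falls from 7 to 5 m³/s over 2 intervals.
K = (Q₂/Q₁)^(1/2) = (5/7)^(1/2) = 0.845.

K ≈ 0.845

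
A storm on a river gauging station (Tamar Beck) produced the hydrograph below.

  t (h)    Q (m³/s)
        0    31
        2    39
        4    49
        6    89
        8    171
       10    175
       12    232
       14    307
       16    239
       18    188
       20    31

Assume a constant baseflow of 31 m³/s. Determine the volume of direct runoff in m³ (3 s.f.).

Direct-runoff ordinates (Q − Q_b): 0.0, 8.0, 18.0, 58.0, 140.0, 144.0, 201.0, 276.0, 208.0, 157.0, 0.0 m³/s.
ΣQ_DR = 1210 m³/s.
With Δt = 2 h = 7200 s, V = ΣQ_DR · Δt = 1210 × 7200 = 8.71 × 10^6 m³.

V ≈ 8.71 × 10^6 m³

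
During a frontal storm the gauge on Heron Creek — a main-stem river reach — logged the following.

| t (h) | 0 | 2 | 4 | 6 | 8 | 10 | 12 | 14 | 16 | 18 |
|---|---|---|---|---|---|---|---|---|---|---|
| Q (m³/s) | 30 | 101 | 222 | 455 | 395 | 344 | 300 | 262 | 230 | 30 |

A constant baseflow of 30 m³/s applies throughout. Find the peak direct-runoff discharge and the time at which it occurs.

Subtracting baseflow gives direct-runoff ordinates: 0.0, 71.0, 192.0, 425.0, 365.0, 314.0, 270.0, 232.0, 200.0, 0.0 m³/s.
The maximum is 425.0 m³/s, occurring at the reading for t = 6 h.

Q_p = 425.0 m³/s at t = 6 h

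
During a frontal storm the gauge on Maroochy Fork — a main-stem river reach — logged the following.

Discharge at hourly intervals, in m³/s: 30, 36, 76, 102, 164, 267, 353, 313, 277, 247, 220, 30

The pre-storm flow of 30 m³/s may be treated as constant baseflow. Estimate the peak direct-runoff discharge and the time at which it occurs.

Subtracting baseflow gives direct-runoff ordinates: 0.0, 6.0, 46.0, 72.0, 134.0, 237.0, 323.0, 283.0, 247.0, 217.0, 190.0, 0.0 m³/s.
The maximum is 323.0 m³/s, occurring at the reading for t = 6 h.

Q_p = 323.0 m³/s at t = 6 h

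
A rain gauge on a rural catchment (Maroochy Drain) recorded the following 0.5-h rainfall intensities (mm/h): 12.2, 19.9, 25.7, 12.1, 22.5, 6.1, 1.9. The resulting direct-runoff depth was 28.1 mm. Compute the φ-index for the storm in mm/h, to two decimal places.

Only the 5 blocks with intensity above φ contribute runoff: 12.2, 19.9, 25.7, 12.1, 22.5 mm/h.
Σ(I−φ)·Δt = d  ⇒  (12.2+19.9+25.7+12.1+22.5 − 5φ)·0.5 = 28.1
φ = (92.40 − 28.1/0.5) / 5 = 7.24 mm/h.

φ ≈ 7.24 mm/h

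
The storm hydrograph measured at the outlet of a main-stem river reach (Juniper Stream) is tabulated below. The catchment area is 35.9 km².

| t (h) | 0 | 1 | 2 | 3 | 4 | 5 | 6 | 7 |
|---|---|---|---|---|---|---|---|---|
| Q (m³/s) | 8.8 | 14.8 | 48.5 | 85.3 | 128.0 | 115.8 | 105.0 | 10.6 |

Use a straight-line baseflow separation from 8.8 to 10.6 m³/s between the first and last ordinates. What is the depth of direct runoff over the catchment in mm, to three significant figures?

Direct runoff: 0.00, 5.74, 39.19, 75.73, 118.17, 105.71, 94.66, 0.00 m³/s; ΣQ_DR = 439.2 m³/s.
V = ΣQ_DR · Δt = 439.2 × 3600 s = 1.581 × 10^6 m³.
Over A = 35.9 km², depth = V / A = 44.0 mm.

d ≈ 44.0 mm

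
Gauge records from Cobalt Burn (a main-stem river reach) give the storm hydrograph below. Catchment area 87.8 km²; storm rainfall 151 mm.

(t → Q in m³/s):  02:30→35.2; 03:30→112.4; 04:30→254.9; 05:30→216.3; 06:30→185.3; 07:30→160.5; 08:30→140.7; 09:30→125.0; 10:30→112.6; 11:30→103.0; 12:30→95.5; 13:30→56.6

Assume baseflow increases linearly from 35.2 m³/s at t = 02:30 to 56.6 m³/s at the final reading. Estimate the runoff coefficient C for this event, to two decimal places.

ΣQ_DR = 1047 m³/s; V = ΣQ_DR·Δt = 3.770 × 10^6 m³.
Runoff depth d = V / A = 42.94 mm.
C = d / P = 42.94 / 151 = 0.28.

C ≈ 0.28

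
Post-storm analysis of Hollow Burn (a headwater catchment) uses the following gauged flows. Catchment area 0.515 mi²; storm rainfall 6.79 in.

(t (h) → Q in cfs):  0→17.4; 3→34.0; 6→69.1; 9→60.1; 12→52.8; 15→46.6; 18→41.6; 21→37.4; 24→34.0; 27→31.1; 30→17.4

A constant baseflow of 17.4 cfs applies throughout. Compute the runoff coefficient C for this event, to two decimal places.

ΣQ_DR = 250.1 cfs; V = ΣQ_DR·Δt = 2.701 × 10^6 ft³.
Runoff depth d = V / A = 2.258 in.
C = d / P = 2.258 / 6.79 = 0.33.

C ≈ 0.33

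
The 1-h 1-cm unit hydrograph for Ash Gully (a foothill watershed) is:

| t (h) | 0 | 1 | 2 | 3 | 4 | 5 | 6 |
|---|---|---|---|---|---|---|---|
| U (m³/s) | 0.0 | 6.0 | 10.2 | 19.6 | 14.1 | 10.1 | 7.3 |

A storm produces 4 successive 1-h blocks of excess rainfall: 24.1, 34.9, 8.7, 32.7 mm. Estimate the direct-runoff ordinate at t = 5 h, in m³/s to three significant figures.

Q ≈ 124 m³/s

By discrete convolution, Q_j = Σ (P_i / 10 mm) · U_{j−i}.
At t = 5 h (j=5): Q = (24.1/10)·10.1 + (34.9/10)·14.1 + (8.7/10)·19.6 + (32.7/10)·10.2 = 124 m³/s.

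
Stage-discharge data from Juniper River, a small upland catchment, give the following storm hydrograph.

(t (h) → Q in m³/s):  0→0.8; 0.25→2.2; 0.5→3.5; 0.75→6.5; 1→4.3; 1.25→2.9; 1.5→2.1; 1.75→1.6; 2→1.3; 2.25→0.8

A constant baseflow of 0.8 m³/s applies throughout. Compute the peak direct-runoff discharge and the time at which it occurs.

Q_p = 5.7 m³/s at t = 0.75 h

Subtracting baseflow gives direct-runoff ordinates: 0.0, 1.4, 2.7, 5.7, 3.5, 2.1, 1.3, 0.8, 0.5, 0.0 m³/s.
The maximum is 5.7 m³/s, occurring at the reading for t = 0.75 h.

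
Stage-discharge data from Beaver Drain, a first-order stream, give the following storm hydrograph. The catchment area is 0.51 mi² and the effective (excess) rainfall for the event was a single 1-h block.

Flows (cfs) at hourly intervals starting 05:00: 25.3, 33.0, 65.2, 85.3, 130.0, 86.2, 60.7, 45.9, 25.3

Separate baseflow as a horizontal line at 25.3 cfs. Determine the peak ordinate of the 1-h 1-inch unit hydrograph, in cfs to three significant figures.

U_p ≈ 105 cfs

Direct runoff: 0.0, 7.7, 39.9, 60.0, 104.7, 60.9, 35.4, 20.6, 0.0 cfs; ΣQ_DR = 329.2 cfs, peak = 104.7 cfs.
Runoff depth d = ΣQ_DR·Δt / A = 329.2 × 3600 / (0.51 mi²) = 1.000 in.
The 1-inch UH is the DRH scaled by (1 in)/d, so U_p = 104.7 × 1/1.000 = 105 cfs.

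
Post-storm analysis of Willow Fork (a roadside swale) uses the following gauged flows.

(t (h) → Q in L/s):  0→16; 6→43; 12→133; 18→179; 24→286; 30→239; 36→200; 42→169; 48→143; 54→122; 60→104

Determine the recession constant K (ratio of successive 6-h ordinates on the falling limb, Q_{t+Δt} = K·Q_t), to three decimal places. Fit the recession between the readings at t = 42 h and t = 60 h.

Using the recession-limb readings at t = 42 h and t = 60 h: Q falls from 169 to 104 L/s over 3 intervals.
K = (Q₂/Q₁)^(1/3) = (104/169)^(1/3) = 0.851.

K ≈ 0.851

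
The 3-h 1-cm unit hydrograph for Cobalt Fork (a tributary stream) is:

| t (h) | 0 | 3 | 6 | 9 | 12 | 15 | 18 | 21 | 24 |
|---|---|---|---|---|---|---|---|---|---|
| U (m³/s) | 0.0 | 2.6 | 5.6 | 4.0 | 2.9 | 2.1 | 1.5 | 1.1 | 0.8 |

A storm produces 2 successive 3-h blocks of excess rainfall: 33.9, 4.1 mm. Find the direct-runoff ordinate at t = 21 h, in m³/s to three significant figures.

By discrete convolution, Q_j = Σ (P_i / 10 mm) · U_{j−i}.
At t = 21 h (j=7): Q = (33.9/10)·1.1 + (4.1/10)·1.5 = 4.34 m³/s.

Q ≈ 4.34 m³/s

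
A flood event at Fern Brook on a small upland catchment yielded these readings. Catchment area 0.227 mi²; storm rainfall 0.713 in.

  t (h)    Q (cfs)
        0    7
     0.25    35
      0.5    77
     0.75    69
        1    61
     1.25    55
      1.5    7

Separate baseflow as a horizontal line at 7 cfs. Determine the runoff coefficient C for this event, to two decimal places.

C ≈ 0.63

ΣQ_DR = 262.0 cfs; V = ΣQ_DR·Δt = 2.358 × 10^5 ft³.
Runoff depth d = V / A = 0.4471 in.
C = d / P = 0.4471 / 0.713 = 0.63.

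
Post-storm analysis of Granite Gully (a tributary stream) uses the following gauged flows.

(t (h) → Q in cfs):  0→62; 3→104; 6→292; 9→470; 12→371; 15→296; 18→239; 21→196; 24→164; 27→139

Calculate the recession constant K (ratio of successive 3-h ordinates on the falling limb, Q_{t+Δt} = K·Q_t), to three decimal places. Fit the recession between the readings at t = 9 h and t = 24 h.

Using the recession-limb readings at t = 9 h and t = 24 h: Q falls from 470 to 164 cfs over 5 intervals.
K = (Q₂/Q₁)^(1/5) = (164/470)^(1/5) = 0.810.

K ≈ 0.810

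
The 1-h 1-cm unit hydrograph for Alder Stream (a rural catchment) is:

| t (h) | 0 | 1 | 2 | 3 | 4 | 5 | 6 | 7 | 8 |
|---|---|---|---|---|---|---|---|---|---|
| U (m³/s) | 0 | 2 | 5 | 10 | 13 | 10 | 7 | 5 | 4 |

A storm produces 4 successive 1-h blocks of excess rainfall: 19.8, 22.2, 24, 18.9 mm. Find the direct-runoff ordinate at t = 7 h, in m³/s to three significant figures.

By discrete convolution, Q_j = Σ (P_i / 10 mm) · U_{j−i}.
At t = 7 h (j=7): Q = (19.8/10)·5 + (22.2/10)·7 + (24/10)·10 + (18.9/10)·13 = 74.0 m³/s.

Q ≈ 74.0 m³/s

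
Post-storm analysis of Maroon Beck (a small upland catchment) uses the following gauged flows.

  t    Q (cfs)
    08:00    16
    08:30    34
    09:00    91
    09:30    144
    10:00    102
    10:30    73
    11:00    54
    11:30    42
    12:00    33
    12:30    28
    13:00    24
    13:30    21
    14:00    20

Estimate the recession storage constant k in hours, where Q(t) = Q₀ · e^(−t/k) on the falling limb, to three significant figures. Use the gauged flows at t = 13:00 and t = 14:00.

On the falling limb, Q drops from 24 to 20 cfs between t = 13:00 and t = 14:00 (Δt = 1 h).
k = −Δt / ln(Q₂/Q₁) = −1 / ln(20/24) = 5.48 h.

k ≈ 5.48 h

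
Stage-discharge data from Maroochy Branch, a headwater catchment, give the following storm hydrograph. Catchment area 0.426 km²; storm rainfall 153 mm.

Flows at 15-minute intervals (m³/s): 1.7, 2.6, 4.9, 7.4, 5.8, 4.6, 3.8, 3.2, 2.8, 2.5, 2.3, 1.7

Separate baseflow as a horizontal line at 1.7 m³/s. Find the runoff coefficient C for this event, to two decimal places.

ΣQ_DR = 22.90 m³/s; V = ΣQ_DR·Δt = 20610 m³.
Runoff depth d = V / A = 48.38 mm.
C = d / P = 48.38 / 153 = 0.32.

C ≈ 0.32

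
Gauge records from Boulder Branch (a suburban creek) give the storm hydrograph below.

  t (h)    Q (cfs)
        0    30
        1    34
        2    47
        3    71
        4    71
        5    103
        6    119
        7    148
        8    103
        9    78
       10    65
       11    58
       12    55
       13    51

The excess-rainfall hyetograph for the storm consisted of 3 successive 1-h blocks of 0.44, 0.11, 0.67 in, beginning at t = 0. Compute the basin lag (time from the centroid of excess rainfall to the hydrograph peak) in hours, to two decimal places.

t_L ≈ 5.31 h

Centroid of excess rainfall: t_c = Σ P_i·t̄_i / ΣP_i = 1.6885 h (block centres at 0.5, 1.5, 2.5 h).
Hydrograph peak occurs at t = 7 h, so basin lag t_L = 7 − 1.6885 = 5.31 h.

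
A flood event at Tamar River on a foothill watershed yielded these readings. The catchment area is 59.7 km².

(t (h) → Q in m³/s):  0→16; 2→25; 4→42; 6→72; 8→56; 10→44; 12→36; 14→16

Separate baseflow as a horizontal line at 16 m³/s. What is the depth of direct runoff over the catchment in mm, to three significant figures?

d ≈ 21.6 mm

Direct runoff: 0.0, 9.0, 26.0, 56.0, 40.0, 28.0, 20.0, 0.0 m³/s; ΣQ_DR = 179.0 m³/s.
V = ΣQ_DR · Δt = 179.0 × 7200 s = 1.289 × 10^6 m³.
Over A = 59.7 km², depth = V / A = 21.6 mm.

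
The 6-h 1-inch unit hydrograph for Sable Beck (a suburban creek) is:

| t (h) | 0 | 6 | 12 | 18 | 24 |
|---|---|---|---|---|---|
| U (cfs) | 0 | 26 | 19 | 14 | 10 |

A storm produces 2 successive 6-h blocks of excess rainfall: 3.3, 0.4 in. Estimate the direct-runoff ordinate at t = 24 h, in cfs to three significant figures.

Q ≈ 38.6 cfs

By discrete convolution, Q_j = Σ (P_i / 1 in) · U_{j−i}.
At t = 24 h (j=4): Q = (3.3/1)·10 + (0.4/1)·14 = 38.6 cfs.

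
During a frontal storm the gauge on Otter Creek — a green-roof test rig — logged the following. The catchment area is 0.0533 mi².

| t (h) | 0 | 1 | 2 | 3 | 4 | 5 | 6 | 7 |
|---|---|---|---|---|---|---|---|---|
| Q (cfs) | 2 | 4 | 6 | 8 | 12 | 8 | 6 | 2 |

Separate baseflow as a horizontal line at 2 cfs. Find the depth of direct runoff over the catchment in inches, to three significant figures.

d ≈ 0.930 in

Direct runoff: 0.0, 2.0, 4.0, 6.0, 10.0, 6.0, 4.0, 0.0 cfs; ΣQ_DR = 32.00 cfs.
V = ΣQ_DR · Δt = 32.00 × 3600 s = 1.152 × 10^5 ft³.
Over A = 0.0533 mi², depth = V / A = 0.930 in.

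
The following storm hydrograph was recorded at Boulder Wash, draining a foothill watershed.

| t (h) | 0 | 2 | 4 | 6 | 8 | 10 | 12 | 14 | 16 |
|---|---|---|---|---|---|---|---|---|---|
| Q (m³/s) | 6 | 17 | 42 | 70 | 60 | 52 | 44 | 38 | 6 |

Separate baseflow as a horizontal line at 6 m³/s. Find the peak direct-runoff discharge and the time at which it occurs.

Q_p = 64.0 m³/s at t = 6 h

Subtracting baseflow gives direct-runoff ordinates: 0.0, 11.0, 36.0, 64.0, 54.0, 46.0, 38.0, 32.0, 0.0 m³/s.
The maximum is 64.0 m³/s, occurring at the reading for t = 6 h.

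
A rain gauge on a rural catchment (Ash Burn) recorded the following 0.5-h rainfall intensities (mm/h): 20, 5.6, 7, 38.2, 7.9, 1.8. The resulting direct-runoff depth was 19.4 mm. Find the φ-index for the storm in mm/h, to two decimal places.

φ ≈ 9.70 mm/h

Only the 2 blocks with intensity above φ contribute runoff: 20, 38.2 mm/h.
Σ(I−φ)·Δt = d  ⇒  (20+38.2 − 2φ)·0.5 = 19.4
φ = (58.20 − 19.4/0.5) / 2 = 9.70 mm/h.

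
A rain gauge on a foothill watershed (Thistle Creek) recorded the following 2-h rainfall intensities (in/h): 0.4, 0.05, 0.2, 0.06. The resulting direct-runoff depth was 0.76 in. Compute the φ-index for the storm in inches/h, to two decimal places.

φ ≈ 0.11 in/h

Only the 2 blocks with intensity above φ contribute runoff: 0.4, 0.2 in/h.
Σ(I−φ)·Δt = d  ⇒  (0.4+0.2 − 2φ)·2 = 0.76
φ = (0.6000 − 0.76/2) / 2 = 0.11 in/h.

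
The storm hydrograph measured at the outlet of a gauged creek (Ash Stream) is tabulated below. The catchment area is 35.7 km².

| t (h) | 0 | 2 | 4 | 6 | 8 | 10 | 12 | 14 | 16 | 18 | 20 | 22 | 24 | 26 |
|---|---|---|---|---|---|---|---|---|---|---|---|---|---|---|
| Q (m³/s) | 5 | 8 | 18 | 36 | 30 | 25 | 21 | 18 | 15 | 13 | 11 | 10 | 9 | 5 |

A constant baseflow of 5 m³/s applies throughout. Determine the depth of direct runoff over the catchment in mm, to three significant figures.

d ≈ 31.1 mm

Direct runoff: 0.0, 3.0, 13.0, 31.0, 25.0, 20.0, 16.0, 13.0, 10.0, 8.0, 6.0, 5.0, 4.0, 0.0 m³/s; ΣQ_DR = 154.0 m³/s.
V = ΣQ_DR · Δt = 154.0 × 7200 s = 1.109 × 10^6 m³.
Over A = 35.7 km², depth = V / A = 31.1 mm.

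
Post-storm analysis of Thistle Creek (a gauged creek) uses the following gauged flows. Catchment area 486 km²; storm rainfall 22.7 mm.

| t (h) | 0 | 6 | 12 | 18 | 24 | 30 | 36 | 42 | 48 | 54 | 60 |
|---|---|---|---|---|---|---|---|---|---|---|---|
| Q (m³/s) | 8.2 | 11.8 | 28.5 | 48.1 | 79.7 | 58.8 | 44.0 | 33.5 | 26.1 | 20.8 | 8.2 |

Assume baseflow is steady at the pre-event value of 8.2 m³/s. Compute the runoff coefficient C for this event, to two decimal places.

ΣQ_DR = 277.5 m³/s; V = ΣQ_DR·Δt = 5.994 × 10^6 m³.
Runoff depth d = V / A = 12.33 mm.
C = d / P = 12.33 / 22.7 = 0.54.

C ≈ 0.54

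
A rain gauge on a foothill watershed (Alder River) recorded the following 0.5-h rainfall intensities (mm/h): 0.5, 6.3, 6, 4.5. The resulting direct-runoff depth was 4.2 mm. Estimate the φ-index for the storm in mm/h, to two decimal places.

Only the 3 blocks with intensity above φ contribute runoff: 6.3, 6, 4.5 mm/h.
Σ(I−φ)·Δt = d  ⇒  (6.3+6+4.5 − 3φ)·0.5 = 4.2
φ = (16.80 − 4.2/0.5) / 3 = 2.80 mm/h.

φ ≈ 2.80 mm/h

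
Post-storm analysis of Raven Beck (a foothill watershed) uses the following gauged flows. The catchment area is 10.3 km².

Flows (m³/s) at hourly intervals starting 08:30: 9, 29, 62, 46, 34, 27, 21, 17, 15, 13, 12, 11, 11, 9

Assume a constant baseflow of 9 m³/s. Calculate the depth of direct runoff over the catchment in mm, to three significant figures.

d ≈ 66.4 mm

Direct runoff: 0.0, 20.0, 53.0, 37.0, 25.0, 18.0, 12.0, 8.0, 6.0, 4.0, 3.0, 2.0, 2.0, 0.0 m³/s; ΣQ_DR = 190.0 m³/s.
V = ΣQ_DR · Δt = 190.0 × 3600 s = 6.840 × 10^5 m³.
Over A = 10.3 km², depth = V / A = 66.4 mm.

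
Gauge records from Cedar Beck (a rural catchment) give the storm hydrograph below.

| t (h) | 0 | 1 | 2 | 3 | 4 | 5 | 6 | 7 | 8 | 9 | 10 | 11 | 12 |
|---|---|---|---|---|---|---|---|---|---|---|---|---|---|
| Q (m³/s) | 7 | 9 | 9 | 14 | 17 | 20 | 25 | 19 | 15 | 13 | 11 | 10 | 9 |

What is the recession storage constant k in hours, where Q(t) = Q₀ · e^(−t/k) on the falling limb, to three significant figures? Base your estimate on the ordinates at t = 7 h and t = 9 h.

k ≈ 5.27 h

On the falling limb, Q drops from 19 to 13 m³/s between t = 7 h and t = 9 h (Δt = 2 h).
k = −Δt / ln(Q₂/Q₁) = −2 / ln(13/19) = 5.27 h.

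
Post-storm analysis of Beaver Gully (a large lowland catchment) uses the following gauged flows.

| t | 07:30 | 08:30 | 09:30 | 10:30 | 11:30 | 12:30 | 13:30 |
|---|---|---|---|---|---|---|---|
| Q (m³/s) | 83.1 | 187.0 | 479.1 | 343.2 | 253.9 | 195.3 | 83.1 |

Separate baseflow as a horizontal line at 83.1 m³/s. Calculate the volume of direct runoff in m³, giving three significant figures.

Direct-runoff ordinates (Q − Q_b): 0.0, 103.9, 396.0, 260.1, 170.8, 112.2, 0.0 m³/s.
ΣQ_DR = 1043 m³/s.
With Δt = 1 h = 3600 s, V = ΣQ_DR · Δt = 1043 × 3600 = 3.75 × 10^6 m³.

V ≈ 3.75 × 10^6 m³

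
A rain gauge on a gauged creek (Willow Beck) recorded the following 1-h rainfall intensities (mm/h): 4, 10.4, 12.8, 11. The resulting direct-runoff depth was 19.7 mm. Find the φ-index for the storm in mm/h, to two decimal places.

φ ≈ 4.83 mm/h

Only the 3 blocks with intensity above φ contribute runoff: 10.4, 12.8, 11 mm/h.
Σ(I−φ)·Δt = d  ⇒  (10.4+12.8+11 − 3φ)·1 = 19.7
φ = (34.20 − 19.7/1) / 3 = 4.83 mm/h.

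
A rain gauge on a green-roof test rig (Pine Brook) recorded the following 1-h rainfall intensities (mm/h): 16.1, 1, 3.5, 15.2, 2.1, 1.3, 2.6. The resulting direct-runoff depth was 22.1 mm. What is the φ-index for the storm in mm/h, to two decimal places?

Only the 2 blocks with intensity above φ contribute runoff: 16.1, 15.2 mm/h.
Σ(I−φ)·Δt = d  ⇒  (16.1+15.2 − 2φ)·1 = 22.1
φ = (31.30 − 22.1/1) / 2 = 4.60 mm/h.

φ ≈ 4.60 mm/h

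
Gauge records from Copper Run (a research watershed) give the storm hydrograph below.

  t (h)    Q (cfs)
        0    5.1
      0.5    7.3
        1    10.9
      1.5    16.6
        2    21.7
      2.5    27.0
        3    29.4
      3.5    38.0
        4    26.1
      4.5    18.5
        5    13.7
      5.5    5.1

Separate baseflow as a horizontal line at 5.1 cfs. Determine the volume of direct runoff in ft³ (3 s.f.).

Direct-runoff ordinates (Q − Q_b): 0.0, 2.2, 5.8, 11.5, 16.6, 21.9, 24.3, 32.9, 21.0, 13.4, 8.6, 0.0 cfs.
ΣQ_DR = 158.2 cfs.
With Δt = 0.5 h = 1800 s, V = ΣQ_DR · Δt = 158.2 × 1800 = 2.85 × 10^5 ft³.

V ≈ 2.85 × 10^5 ft³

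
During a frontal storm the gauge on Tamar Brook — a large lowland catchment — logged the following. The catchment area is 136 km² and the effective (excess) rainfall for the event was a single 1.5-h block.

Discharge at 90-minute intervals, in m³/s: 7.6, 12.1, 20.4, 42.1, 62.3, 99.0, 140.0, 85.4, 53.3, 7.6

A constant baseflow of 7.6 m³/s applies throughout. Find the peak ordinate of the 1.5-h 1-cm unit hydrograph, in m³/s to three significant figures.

U_p ≈ 73.5 m³/s

Direct runoff: 0.0, 4.5, 12.8, 34.5, 54.7, 91.4, 132.4, 77.8, 45.7, 0.0 m³/s; ΣQ_DR = 453.8 m³/s, peak = 132.4 m³/s.
Runoff depth d = ΣQ_DR·Δt / A = 453.8 × 5400 / (136 km²) = 18.02 mm.
The 1-cm UH is the DRH scaled by (10 mm)/d, so U_p = 132.4 × 10/18.02 = 73.5 m³/s.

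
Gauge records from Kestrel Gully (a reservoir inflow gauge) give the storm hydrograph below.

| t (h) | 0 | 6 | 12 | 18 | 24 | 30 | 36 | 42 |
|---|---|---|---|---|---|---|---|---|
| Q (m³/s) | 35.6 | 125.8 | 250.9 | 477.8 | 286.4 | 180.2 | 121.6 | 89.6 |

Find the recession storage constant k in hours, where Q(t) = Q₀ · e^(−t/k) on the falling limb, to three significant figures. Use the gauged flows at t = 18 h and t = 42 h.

k ≈ 14.3 h

On the falling limb, Q drops from 477.8 to 89.6 m³/s between t = 18 h and t = 42 h (Δt = 24 h).
k = −Δt / ln(Q₂/Q₁) = −24 / ln(89.6/477.8) = 14.3 h.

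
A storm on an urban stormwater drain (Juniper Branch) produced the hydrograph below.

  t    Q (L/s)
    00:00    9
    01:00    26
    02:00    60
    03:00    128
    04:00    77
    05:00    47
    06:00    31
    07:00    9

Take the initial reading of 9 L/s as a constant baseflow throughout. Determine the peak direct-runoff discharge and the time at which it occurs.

Subtracting baseflow gives direct-runoff ordinates: 0.0, 17.0, 51.0, 119.0, 68.0, 38.0, 22.0, 0.0 L/s.
The maximum is 119.0 L/s, occurring at the reading for t = 03:00.

Q_p = 119.0 L/s at t = 03:00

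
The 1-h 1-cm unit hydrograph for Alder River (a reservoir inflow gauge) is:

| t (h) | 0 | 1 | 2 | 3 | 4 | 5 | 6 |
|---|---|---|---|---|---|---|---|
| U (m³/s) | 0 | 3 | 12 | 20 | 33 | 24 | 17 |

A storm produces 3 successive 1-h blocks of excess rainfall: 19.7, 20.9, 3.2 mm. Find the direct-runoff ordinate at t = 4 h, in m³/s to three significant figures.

Q ≈ 111 m³/s

By discrete convolution, Q_j = Σ (P_i / 10 mm) · U_{j−i}.
At t = 4 h (j=4): Q = (19.7/10)·33 + (20.9/10)·20 + (3.2/10)·12 = 111 m³/s.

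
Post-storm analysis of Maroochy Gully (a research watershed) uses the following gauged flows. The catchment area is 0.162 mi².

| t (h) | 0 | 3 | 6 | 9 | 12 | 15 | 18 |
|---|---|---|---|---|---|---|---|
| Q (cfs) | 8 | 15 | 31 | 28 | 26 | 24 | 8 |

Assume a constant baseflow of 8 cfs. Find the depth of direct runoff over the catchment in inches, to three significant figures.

Direct runoff: 0.0, 7.0, 23.0, 20.0, 18.0, 16.0, 0.0 cfs; ΣQ_DR = 84.00 cfs.
V = ΣQ_DR · Δt = 84.00 × 10800 s = 9.072 × 10^5 ft³.
Over A = 0.162 mi², depth = V / A = 2.41 in.

d ≈ 2.41 in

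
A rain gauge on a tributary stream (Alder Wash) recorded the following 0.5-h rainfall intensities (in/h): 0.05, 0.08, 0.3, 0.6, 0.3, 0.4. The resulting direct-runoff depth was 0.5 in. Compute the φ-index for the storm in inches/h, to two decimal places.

φ ≈ 0.15 in/h

Only the 4 blocks with intensity above φ contribute runoff: 0.3, 0.6, 0.3, 0.4 in/h.
Σ(I−φ)·Δt = d  ⇒  (0.3+0.6+0.3+0.4 − 4φ)·0.5 = 0.5
φ = (1.600 − 0.5/0.5) / 4 = 0.15 in/h.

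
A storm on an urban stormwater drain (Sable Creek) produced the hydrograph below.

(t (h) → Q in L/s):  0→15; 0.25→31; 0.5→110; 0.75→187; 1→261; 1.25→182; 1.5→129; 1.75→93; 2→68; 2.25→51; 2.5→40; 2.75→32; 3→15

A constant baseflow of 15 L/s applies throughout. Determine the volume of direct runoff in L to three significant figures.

Direct-runoff ordinates (Q − Q_b): 0.0, 16.0, 95.0, 172.0, 246.0, 167.0, 114.0, 78.0, 53.0, 36.0, 25.0, 17.0, 0.0 L/s.
ΣQ_DR = 1019 L/s.
With Δt = 0.25 h = 900 s, V = ΣQ_DR · Δt = 1019 × 900 = 9.17 × 10^5 L.

V ≈ 9.17 × 10^5 L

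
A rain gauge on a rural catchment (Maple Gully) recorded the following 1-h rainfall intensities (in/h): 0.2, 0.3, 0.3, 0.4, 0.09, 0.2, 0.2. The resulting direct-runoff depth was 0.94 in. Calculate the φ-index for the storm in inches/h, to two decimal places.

φ ≈ 0.11 in/h

Only the 6 blocks with intensity above φ contribute runoff: 0.2, 0.3, 0.3, 0.4, 0.2, 0.2 in/h.
Σ(I−φ)·Δt = d  ⇒  (0.2+0.3+0.3+0.4+0.2+0.2 − 6φ)·1 = 0.94
φ = (1.600 − 0.94/1) / 6 = 0.11 in/h.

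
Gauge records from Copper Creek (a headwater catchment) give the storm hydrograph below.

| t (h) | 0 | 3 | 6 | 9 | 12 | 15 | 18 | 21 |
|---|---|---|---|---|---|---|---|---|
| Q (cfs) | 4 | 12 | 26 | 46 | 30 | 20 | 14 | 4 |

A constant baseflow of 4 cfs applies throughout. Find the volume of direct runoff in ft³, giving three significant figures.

V ≈ 1.34 × 10^6 ft³

Direct-runoff ordinates (Q − Q_b): 0.0, 8.0, 22.0, 42.0, 26.0, 16.0, 10.0, 0.0 cfs.
ΣQ_DR = 124.0 cfs.
With Δt = 3 h = 10800 s, V = ΣQ_DR · Δt = 124.0 × 10800 = 1.34 × 10^6 ft³.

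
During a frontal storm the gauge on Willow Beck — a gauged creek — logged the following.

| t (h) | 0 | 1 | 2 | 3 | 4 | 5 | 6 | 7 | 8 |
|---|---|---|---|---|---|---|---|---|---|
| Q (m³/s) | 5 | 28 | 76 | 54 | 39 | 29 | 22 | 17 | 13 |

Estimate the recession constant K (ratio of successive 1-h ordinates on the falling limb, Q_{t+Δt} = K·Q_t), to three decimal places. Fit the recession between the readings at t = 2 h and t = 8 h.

Using the recession-limb readings at t = 2 h and t = 8 h: Q falls from 76 to 13 m³/s over 6 intervals.
K = (Q₂/Q₁)^(1/6) = (13/76)^(1/6) = 0.745.

K ≈ 0.745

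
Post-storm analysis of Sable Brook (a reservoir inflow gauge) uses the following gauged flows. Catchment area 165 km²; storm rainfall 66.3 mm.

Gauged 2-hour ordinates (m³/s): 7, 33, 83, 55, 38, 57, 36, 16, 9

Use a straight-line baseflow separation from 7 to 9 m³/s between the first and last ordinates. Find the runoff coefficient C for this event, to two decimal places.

ΣQ_DR = 262.0 m³/s; V = ΣQ_DR·Δt = 1.886 × 10^6 m³.
Runoff depth d = V / A = 11.43 mm.
C = d / P = 11.43 / 66.3 = 0.17.

C ≈ 0.17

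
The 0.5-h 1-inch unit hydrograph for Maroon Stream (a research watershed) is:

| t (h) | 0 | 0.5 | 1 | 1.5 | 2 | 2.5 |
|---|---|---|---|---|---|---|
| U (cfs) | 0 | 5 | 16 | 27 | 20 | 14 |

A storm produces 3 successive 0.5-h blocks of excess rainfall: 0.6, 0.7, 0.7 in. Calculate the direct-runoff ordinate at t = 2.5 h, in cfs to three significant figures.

Q ≈ 41.3 cfs

By discrete convolution, Q_j = Σ (P_i / 1 in) · U_{j−i}.
At t = 2.5 h (j=5): Q = (0.6/1)·14 + (0.7/1)·20 + (0.7/1)·27 = 41.3 cfs.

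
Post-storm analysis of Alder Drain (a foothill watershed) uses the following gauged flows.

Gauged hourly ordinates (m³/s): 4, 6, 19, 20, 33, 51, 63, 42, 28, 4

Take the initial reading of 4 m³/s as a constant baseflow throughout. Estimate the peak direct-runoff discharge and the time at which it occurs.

Subtracting baseflow gives direct-runoff ordinates: 0.0, 2.0, 15.0, 16.0, 29.0, 47.0, 59.0, 38.0, 24.0, 0.0 m³/s.
The maximum is 59.0 m³/s, occurring at the reading for t = 6 h.

Q_p = 59.0 m³/s at t = 6 h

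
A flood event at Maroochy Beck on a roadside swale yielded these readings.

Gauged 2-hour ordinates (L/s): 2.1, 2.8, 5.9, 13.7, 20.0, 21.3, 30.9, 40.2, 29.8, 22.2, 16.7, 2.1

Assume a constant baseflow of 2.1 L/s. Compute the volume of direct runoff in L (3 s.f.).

Direct-runoff ordinates (Q − Q_b): 0.0, 0.7, 3.8, 11.6, 17.9, 19.2, 28.8, 38.1, 27.7, 20.1, 14.6, 0.0 L/s.
ΣQ_DR = 182.5 L/s.
With Δt = 2 h = 7200 s, V = ΣQ_DR · Δt = 182.5 × 7200 = 1.31 × 10^6 L.

V ≈ 1.31 × 10^6 L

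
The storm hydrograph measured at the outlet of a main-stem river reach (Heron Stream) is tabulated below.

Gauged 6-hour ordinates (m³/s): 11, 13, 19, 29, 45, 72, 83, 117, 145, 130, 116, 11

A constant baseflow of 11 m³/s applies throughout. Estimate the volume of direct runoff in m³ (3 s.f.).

Direct-runoff ordinates (Q − Q_b): 0.0, 2.0, 8.0, 18.0, 34.0, 61.0, 72.0, 106.0, 134.0, 119.0, 105.0, 0.0 m³/s.
ΣQ_DR = 659.0 m³/s.
With Δt = 6 h = 21600 s, V = ΣQ_DR · Δt = 659.0 × 21600 = 1.42 × 10^7 m³.

V ≈ 1.42 × 10^7 m³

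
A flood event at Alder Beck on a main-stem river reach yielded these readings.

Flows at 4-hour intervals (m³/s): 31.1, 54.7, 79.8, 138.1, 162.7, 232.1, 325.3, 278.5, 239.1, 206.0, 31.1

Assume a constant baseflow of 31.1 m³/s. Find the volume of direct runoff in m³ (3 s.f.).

Direct-runoff ordinates (Q − Q_b): 0.0, 23.6, 48.7, 107.0, 131.6, 201.0, 294.2, 247.4, 208.0, 174.9, 0.0 m³/s.
ΣQ_DR = 1436 m³/s.
With Δt = 4 h = 14400 s, V = ΣQ_DR · Δt = 1436 × 14400 = 2.07 × 10^7 m³.

V ≈ 2.07 × 10^7 m³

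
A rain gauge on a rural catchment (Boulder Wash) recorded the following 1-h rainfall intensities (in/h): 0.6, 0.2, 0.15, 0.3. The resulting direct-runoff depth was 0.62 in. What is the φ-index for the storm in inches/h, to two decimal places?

φ ≈ 0.16 in/h

Only the 3 blocks with intensity above φ contribute runoff: 0.6, 0.2, 0.3 in/h.
Σ(I−φ)·Δt = d  ⇒  (0.6+0.2+0.3 − 3φ)·1 = 0.62
φ = (1.100 − 0.62/1) / 3 = 0.16 in/h.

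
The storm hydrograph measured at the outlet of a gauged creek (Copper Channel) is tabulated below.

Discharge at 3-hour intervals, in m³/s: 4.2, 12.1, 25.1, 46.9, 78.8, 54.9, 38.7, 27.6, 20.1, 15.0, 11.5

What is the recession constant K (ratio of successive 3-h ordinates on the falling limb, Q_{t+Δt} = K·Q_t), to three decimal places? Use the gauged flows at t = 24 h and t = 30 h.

K ≈ 0.756

Using the recession-limb readings at t = 24 h and t = 30 h: Q falls from 20.1 to 11.5 m³/s over 2 intervals.
K = (Q₂/Q₁)^(1/2) = (11.5/20.1)^(1/2) = 0.756.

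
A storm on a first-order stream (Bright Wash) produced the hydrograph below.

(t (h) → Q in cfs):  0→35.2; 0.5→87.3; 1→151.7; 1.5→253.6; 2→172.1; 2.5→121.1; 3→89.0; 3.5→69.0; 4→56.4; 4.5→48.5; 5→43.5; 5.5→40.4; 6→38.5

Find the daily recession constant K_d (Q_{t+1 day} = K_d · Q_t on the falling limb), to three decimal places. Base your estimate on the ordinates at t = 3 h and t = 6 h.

Between t = 3 h and t = 6 h the flow falls from 89.0 to 38.5 cfs over 6×0.5 h = 3 h.
Per-interval ratio K = (38.5/89.0)^(1/6) = 0.8697; K_d = K^(24/0.5) = 0.001.

K_d ≈ 0.001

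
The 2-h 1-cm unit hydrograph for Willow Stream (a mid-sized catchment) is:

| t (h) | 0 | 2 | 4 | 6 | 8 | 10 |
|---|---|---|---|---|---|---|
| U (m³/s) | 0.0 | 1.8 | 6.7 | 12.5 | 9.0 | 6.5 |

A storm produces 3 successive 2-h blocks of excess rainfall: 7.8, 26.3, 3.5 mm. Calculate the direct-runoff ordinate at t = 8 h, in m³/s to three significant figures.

By discrete convolution, Q_j = Σ (P_i / 10 mm) · U_{j−i}.
At t = 8 h (j=4): Q = (7.8/10)·9.0 + (26.3/10)·12.5 + (3.5/10)·6.7 = 42.2 m³/s.

Q ≈ 42.2 m³/s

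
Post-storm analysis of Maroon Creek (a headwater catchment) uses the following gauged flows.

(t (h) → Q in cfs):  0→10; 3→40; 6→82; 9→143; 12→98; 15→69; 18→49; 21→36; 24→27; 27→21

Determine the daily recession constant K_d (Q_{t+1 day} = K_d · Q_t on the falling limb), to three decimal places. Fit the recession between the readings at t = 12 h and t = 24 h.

K_d ≈ 0.076

Between t = 12 h and t = 24 h the flow falls from 98 to 27 cfs over 4×3 h = 12 h.
Per-interval ratio K = (27/98)^(1/4) = 0.7245; K_d = K^(24/3) = 0.076.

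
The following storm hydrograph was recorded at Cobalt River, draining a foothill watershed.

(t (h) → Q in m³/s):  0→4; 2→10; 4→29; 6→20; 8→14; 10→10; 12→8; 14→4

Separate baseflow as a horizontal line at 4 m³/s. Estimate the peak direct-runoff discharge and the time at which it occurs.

Q_p = 25.0 m³/s at t = 4 h

Subtracting baseflow gives direct-runoff ordinates: 0.0, 6.0, 25.0, 16.0, 10.0, 6.0, 4.0, 0.0 m³/s.
The maximum is 25.0 m³/s, occurring at the reading for t = 4 h.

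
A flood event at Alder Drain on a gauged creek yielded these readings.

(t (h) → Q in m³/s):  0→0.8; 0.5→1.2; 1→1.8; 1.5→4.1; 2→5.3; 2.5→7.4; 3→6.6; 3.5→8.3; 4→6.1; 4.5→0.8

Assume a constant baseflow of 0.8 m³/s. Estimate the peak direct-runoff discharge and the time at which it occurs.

Q_p = 7.5 m³/s at t = 3.5 h

Subtracting baseflow gives direct-runoff ordinates: 0.0, 0.4, 1.0, 3.3, 4.5, 6.6, 5.8, 7.5, 5.3, 0.0 m³/s.
The maximum is 7.5 m³/s, occurring at the reading for t = 3.5 h.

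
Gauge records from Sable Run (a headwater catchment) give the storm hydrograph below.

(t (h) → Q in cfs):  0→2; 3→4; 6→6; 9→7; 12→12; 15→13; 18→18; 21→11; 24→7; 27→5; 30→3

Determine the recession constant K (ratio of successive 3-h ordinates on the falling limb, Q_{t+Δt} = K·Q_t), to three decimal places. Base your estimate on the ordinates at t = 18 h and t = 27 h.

K ≈ 0.652

Using the recession-limb readings at t = 18 h and t = 27 h: Q falls from 18 to 5 cfs over 3 intervals.
K = (Q₂/Q₁)^(1/3) = (5/18)^(1/3) = 0.652.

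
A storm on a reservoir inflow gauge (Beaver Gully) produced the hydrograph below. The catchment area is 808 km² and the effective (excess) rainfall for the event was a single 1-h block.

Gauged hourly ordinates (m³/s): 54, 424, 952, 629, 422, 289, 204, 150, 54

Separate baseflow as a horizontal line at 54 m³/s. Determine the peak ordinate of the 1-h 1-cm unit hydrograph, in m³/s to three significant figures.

U_p ≈ 749 m³/s

Direct runoff: 0.0, 370.0, 898.0, 575.0, 368.0, 235.0, 150.0, 96.0, 0.0 m³/s; ΣQ_DR = 2692 m³/s, peak = 898.0 m³/s.
Runoff depth d = ΣQ_DR·Δt / A = 2692 × 3600 / (808 km²) = 11.99 mm.
The 1-cm UH is the DRH scaled by (10 mm)/d, so U_p = 898.0 × 10/11.99 = 749 m³/s.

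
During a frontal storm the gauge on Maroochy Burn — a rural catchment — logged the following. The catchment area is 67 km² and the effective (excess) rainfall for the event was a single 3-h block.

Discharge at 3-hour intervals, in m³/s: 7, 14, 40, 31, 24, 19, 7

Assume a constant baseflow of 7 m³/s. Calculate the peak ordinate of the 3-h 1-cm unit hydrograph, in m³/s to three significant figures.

Direct runoff: 0.0, 7.0, 33.0, 24.0, 17.0, 12.0, 0.0 m³/s; ΣQ_DR = 93.00 m³/s, peak = 33.0 m³/s.
Runoff depth d = ΣQ_DR·Δt / A = 93.00 × 10800 / (67 km²) = 14.99 mm.
The 1-cm UH is the DRH scaled by (10 mm)/d, so U_p = 33.0 × 10/14.99 = 22.0 m³/s.

U_p ≈ 22.0 m³/s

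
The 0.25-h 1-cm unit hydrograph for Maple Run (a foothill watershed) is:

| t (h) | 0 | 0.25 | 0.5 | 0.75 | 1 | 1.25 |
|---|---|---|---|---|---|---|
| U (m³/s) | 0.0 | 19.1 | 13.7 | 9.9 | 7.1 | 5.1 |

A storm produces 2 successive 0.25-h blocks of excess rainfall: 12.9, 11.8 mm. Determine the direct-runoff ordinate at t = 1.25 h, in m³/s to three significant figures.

By discrete convolution, Q_j = Σ (P_i / 10 mm) · U_{j−i}.
At t = 1.25 h (j=5): Q = (12.9/10)·5.1 + (11.8/10)·7.1 = 15.0 m³/s.

Q ≈ 15.0 m³/s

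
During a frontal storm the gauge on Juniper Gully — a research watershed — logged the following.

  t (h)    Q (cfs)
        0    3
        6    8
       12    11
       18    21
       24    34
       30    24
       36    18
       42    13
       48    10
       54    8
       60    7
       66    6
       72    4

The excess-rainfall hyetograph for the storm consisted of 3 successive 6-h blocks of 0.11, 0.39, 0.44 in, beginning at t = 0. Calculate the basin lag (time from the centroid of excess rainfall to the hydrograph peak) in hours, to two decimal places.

t_L ≈ 12.89 h

Centroid of excess rainfall: t_c = Σ P_i·t̄_i / ΣP_i = 11.1064 h (block centres at 3, 9, 15 h).
Hydrograph peak occurs at t = 24 h, so basin lag t_L = 24 − 11.1064 = 12.89 h.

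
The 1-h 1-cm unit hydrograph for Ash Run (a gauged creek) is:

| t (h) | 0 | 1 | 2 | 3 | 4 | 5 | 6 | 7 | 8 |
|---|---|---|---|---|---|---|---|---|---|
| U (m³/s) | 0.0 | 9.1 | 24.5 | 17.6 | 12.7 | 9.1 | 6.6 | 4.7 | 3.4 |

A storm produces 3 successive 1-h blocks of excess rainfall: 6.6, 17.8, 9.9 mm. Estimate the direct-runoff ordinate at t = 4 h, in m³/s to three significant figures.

Q ≈ 64.0 m³/s

By discrete convolution, Q_j = Σ (P_i / 10 mm) · U_{j−i}.
At t = 4 h (j=4): Q = (6.6/10)·12.7 + (17.8/10)·17.6 + (9.9/10)·24.5 = 64.0 m³/s.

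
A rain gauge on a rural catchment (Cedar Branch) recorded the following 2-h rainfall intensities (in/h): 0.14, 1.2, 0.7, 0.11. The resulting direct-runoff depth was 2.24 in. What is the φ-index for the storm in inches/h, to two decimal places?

φ ≈ 0.39 in/h

Only the 2 blocks with intensity above φ contribute runoff: 1.2, 0.7 in/h.
Σ(I−φ)·Δt = d  ⇒  (1.2+0.7 − 2φ)·2 = 2.24
φ = (1.900 − 2.24/2) / 2 = 0.39 in/h.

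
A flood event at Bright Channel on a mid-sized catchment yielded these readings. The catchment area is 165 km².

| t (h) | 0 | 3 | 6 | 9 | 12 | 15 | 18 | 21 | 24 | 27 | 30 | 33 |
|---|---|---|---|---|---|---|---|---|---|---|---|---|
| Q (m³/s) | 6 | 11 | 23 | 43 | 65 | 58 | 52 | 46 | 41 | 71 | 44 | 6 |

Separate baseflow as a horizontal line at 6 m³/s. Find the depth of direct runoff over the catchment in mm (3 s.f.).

Direct runoff: 0.0, 5.0, 17.0, 37.0, 59.0, 52.0, 46.0, 40.0, 35.0, 65.0, 38.0, 0.0 m³/s; ΣQ_DR = 394.0 m³/s.
V = ΣQ_DR · Δt = 394.0 × 10800 s = 4.255 × 10^6 m³.
Over A = 165 km², depth = V / A = 25.8 mm.

d ≈ 25.8 mm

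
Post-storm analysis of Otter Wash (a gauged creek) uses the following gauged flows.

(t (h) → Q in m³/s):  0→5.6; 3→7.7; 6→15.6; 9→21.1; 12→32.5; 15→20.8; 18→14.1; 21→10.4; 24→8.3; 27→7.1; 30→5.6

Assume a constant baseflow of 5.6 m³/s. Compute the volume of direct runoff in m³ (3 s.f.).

V ≈ 9.42 × 10^5 m³

Direct-runoff ordinates (Q − Q_b): 0.0, 2.1, 10.0, 15.5, 26.9, 15.2, 8.5, 4.8, 2.7, 1.5, 0.0 m³/s.
ΣQ_DR = 87.20 m³/s.
With Δt = 3 h = 10800 s, V = ΣQ_DR · Δt = 87.20 × 10800 = 9.42 × 10^5 m³.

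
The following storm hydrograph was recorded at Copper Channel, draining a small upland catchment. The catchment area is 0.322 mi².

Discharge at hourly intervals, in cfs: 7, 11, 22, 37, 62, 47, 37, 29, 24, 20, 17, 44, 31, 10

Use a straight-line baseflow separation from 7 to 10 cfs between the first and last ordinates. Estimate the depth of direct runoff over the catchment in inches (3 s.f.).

d ≈ 1.34 in

Direct runoff: 0.00, 3.77, 14.54, 29.31, 54.08, 38.85, 28.62, 20.38, 15.15, 10.92, 7.69, 34.46, 21.23, 0.00 cfs; ΣQ_DR = 279.0 cfs.
V = ΣQ_DR · Δt = 279.0 × 3600 s = 1.004 × 10^6 ft³.
Over A = 0.322 mi², depth = V / A = 1.34 in.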